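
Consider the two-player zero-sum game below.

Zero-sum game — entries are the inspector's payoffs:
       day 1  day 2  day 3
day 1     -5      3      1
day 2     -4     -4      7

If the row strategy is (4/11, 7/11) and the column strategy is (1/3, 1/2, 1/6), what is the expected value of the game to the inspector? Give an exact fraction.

Against (1/3, 1/2, 1/6), each row's expected payoff is day 1: 0; day 2: -13/6.
Taking the (4/11, 7/11)-weighted average: (4/11)·(0) + (7/11)·(-13/6) = -91/66.

-91/66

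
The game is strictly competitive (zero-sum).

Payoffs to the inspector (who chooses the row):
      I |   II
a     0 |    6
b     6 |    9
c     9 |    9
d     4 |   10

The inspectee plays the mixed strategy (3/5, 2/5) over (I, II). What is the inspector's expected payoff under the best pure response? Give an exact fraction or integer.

9

a: (0)·(3/5) + (6)·(2/5) = 12/5.
b: (6)·(3/5) + (9)·(2/5) = 36/5.
c: (9)·(3/5) + (9)·(2/5) = 9.
d: (4)·(3/5) + (10)·(2/5) = 32/5.
The best pure response is c with expected payoff 9.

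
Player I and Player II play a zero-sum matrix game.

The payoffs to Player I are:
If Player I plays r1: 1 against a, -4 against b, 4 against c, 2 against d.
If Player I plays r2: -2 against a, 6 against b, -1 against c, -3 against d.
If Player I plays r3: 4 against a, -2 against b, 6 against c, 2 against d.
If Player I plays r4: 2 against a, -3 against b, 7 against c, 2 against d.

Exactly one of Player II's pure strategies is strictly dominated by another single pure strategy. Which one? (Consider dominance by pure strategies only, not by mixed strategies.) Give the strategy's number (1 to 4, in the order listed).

3

Player II prefers columns that give Player I less. Compare c with a: 1 < 4, -2 < -1, 4 < 6, 2 < 7.
So a strictly dominates c for Player II; c is strictly dominated.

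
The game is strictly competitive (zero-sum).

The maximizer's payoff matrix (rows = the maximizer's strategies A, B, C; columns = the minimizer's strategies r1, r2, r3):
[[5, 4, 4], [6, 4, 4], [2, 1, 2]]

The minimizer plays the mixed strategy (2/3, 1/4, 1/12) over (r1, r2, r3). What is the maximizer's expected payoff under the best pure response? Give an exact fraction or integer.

16/3

A: (5)·(2/3) + (4)·(1/4) + (4)·(1/12) = 14/3.
B: (6)·(2/3) + (4)·(1/4) + (4)·(1/12) = 16/3.
C: (2)·(2/3) + (1)·(1/4) + (2)·(1/12) = 7/4.
The best pure response is B with expected payoff 16/3.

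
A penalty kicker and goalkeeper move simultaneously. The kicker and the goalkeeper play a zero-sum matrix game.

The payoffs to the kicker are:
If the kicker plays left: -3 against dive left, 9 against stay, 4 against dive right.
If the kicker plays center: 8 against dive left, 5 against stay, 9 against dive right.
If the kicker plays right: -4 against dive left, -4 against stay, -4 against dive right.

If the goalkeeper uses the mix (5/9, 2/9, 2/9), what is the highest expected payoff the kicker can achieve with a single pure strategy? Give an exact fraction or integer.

68/9

left: (-3)·(5/9) + (9)·(2/9) + (4)·(2/9) = 11/9.
center: (8)·(5/9) + (5)·(2/9) + (9)·(2/9) = 68/9.
right: (-4)·(5/9) + (-4)·(2/9) + (-4)·(2/9) = -4.
The best pure response is center with expected payoff 68/9.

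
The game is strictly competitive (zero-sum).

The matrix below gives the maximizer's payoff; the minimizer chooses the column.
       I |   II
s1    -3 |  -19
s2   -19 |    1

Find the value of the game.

Row minima are -19 and -19, so the maximizer's maximin is -19; column maxima are -3 and 1, so the minimizer's minimax is -3. These differ, so the equilibrium is in mixed strategies.
Let the maximizer play s1 with probability p. The minimizer is indifferent when −3p − 19(1−p) = −19p + (1−p), giving p = 5/9.
Let the minimizer play I with probability q. The maximizer is indifferent when −3q − 19(1−q) = −19q + (1−q), giving q = 5/9.
The value is -3·(5/9) + (-19)·(4/9) = -91/9.

-91/9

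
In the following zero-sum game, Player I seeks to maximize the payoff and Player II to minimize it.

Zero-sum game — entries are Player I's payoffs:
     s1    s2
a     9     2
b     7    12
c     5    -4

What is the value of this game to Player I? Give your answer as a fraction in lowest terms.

Row c is strictly dominated by row a, so Player I never plays it.
The remaining 2×2 game on (a, b) × (s1, s2) has no saddle point. Let Player I play a with probability p; indifference gives 9p + 7(1−p) = 2p + 12(1−p), so p = 5/12.
Similarly Player II's optimal q on s1 is 5/6, and the value is 9·(5/6) + (2)·(1/6) = 47/6.

47/6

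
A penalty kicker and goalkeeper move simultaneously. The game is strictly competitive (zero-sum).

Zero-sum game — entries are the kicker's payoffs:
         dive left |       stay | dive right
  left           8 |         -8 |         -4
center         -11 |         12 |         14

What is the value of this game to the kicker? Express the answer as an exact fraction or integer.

Column dive right is strictly dominated by stay for the goalkeeper (it gives the kicker more in every row).
The remaining 2×2 game on (left, center) × (dive left, stay) has no saddle point. Let the kicker play left with probability p; indifference gives 8p − 11(1−p) = −8p + 12(1−p), so p = 23/39.
Similarly the goalkeeper's optimal q on dive left is 20/39, and the value is 8·(20/39) + (-8)·(19/39) = 8/39.

8/39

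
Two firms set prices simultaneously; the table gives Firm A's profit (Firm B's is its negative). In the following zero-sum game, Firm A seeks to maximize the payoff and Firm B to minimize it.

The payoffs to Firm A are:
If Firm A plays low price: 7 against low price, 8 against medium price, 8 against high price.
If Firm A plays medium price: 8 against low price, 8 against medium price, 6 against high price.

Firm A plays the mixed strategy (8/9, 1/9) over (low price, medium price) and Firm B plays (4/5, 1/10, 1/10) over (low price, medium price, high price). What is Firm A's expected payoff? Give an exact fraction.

109/15

Against (4/5, 1/10, 1/10), each row's expected payoff is low price: 36/5; medium price: 39/5.
Taking the (8/9, 1/9)-weighted average: (8/9)·(36/5) + (1/9)·(39/5) = 109/15.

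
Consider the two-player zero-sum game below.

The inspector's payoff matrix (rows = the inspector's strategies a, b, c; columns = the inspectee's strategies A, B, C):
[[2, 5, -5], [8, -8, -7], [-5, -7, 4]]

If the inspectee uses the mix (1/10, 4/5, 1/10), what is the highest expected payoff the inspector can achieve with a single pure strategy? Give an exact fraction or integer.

a: (2)·(1/10) + (5)·(4/5) + (-5)·(1/10) = 37/10.
b: (8)·(1/10) + (-8)·(4/5) + (-7)·(1/10) = -63/10.
c: (-5)·(1/10) + (-7)·(4/5) + (4)·(1/10) = -57/10.
The best pure response is a with expected payoff 37/10.

37/10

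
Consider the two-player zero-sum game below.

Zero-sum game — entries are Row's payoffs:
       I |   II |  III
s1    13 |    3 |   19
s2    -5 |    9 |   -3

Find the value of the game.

Column III is strictly dominated by I for Column (it gives Row more in every row).
The remaining 2×2 game on (s1, s2) × (I, II) has no saddle point. Let Row play s1 with probability p; indifference gives 13p − 5(1−p) = 3p + 9(1−p), so p = 7/12.
Similarly Column's optimal q on I is 1/4, and the value is 13·(1/4) + (3)·(3/4) = 11/2.

11/2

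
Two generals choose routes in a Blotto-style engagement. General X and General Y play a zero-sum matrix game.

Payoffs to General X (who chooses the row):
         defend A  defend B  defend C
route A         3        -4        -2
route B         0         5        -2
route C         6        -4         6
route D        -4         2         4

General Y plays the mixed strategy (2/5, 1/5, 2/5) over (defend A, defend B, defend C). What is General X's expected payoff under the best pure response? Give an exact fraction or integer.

route A: (3)·(2/5) + (-4)·(1/5) + (-2)·(2/5) = -2/5.
route B: (0)·(2/5) + (5)·(1/5) + (-2)·(2/5) = 1/5.
route C: (6)·(2/5) + (-4)·(1/5) + (6)·(2/5) = 4.
route D: (-4)·(2/5) + (2)·(1/5) + (4)·(2/5) = 2/5.
The best pure response is route C with expected payoff 4.

4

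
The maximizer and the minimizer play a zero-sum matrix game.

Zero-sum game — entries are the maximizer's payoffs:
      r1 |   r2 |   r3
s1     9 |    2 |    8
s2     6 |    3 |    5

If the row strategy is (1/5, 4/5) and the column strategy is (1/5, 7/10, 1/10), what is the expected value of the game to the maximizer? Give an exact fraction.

Against (1/5, 7/10, 1/10), each row's expected payoff is s1: 4; s2: 19/5.
Taking the (1/5, 4/5)-weighted average: (1/5)·(4) + (4/5)·(19/5) = 96/25.

96/25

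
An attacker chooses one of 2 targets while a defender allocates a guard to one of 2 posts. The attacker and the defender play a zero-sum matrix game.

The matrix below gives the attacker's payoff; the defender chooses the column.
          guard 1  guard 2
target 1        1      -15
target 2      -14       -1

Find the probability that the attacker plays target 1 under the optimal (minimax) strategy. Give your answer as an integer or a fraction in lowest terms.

13/29

Row minima are -15 and -14, so the attacker's maximin is -14; column maxima are 1 and -1, so the defender's minimax is -1. These differ, so the equilibrium is in mixed strategies.
Let the attacker play target 1 with probability p. The defender is indifferent when p − 14(1−p) = −15p − (1−p), giving p = 13/29.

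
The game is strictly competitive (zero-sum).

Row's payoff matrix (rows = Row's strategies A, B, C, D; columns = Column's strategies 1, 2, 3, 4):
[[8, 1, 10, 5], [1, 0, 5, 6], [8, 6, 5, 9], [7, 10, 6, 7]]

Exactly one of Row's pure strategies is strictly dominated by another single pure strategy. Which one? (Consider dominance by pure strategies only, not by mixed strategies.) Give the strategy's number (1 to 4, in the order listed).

2

Compare B with D: 7 > 1, 10 > 0, 6 > 5, 7 > 6.
So D strictly dominates B for Row; B is strictly dominated.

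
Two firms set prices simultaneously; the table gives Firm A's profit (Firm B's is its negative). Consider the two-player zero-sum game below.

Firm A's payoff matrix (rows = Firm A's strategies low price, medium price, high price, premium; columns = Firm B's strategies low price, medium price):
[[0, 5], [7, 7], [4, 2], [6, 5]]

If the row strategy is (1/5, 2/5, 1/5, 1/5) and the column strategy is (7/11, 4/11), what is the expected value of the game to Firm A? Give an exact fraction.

Against (7/11, 4/11), each row's expected payoff is low price: 20/11; medium price: 7; high price: 36/11; premium: 62/11.
Taking the (1/5, 2/5, 1/5, 1/5)-weighted average: (1/5)·(20/11) + (2/5)·(7) + (1/5)·(36/11) + (1/5)·(62/11) = 272/55.

272/55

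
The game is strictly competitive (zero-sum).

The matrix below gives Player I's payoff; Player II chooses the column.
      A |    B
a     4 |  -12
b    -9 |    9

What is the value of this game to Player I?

-36/17

Row minima are -12 and -9, so Player I's maximin is -9; column maxima are 4 and 9, so Player II's minimax is 4. These differ, so the equilibrium is in mixed strategies.
Let Player I play a with probability p. Player II is indifferent when 4p − 9(1−p) = −12p + 9(1−p), giving p = 9/17.
Let Player II play A with probability q. Player I is indifferent when 4q − 12(1−q) = −9q + 9(1−q), giving q = 21/34.
The value is 4·(21/34) + (-12)·(13/34) = -36/17.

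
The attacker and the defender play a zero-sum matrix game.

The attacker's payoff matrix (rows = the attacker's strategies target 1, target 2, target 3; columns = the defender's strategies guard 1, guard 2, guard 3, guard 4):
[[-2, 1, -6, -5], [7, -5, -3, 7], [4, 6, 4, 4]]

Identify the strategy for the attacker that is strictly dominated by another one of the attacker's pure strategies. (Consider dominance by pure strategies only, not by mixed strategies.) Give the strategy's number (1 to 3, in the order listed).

1

Compare target 1 with target 3: 4 > -2, 6 > 1, 4 > -6, 4 > -5.
So target 3 strictly dominates target 1 for the attacker; target 1 is strictly dominated.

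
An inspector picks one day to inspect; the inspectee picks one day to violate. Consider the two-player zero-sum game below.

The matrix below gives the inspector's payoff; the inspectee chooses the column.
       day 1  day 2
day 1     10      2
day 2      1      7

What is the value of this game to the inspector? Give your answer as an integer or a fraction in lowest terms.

Row minima are 2 and 1, so the inspector's maximin is 2; column maxima are 10 and 7, so the inspectee's minimax is 7. These differ, so the equilibrium is in mixed strategies.
Let the inspector play day 1 with probability p. The inspectee is indifferent when 10p + (1−p) = 2p + 7(1−p), giving p = 3/7.
Let the inspectee play day 1 with probability q. The inspector is indifferent when 10q + 2(1−q) = q + 7(1−q), giving q = 5/14.
The value is 10·(5/14) + (2)·(9/14) = 34/7.

34/7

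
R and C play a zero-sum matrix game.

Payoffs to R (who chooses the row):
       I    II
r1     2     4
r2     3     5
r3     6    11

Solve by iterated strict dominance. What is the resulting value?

Column II is strictly dominated by I for C (2<4, 3<5, 6<11); eliminate II.
Row r1 is strictly dominated by row r2 (3>2); eliminate r1.
Row r2 is strictly dominated by row r3 (6>3); eliminate r2.
Only (r3, I) remains, with payoff 6.

6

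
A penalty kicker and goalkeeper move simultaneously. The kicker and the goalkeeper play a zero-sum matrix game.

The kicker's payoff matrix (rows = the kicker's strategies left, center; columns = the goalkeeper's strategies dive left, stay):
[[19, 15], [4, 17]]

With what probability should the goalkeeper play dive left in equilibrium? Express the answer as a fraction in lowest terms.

Row minima are 15 and 4, so the kicker's maximin is 15; column maxima are 19 and 17, so the goalkeeper's minimax is 17. These differ, so the equilibrium is in mixed strategies.
Let the goalkeeper play dive left with probability q. The kicker is indifferent when 19q + 15(1−q) = 4q + 17(1−q), giving q = 2/17.

2/17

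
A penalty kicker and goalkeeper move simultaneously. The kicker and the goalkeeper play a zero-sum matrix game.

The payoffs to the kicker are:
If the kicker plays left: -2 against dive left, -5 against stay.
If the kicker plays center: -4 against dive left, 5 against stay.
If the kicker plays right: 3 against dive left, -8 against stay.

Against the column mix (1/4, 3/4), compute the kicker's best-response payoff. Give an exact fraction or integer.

left: (-2)·(1/4) + (-5)·(3/4) = -17/4.
center: (-4)·(1/4) + (5)·(3/4) = 11/4.
right: (3)·(1/4) + (-8)·(3/4) = -21/4.
The best pure response is center with expected payoff 11/4.

11/4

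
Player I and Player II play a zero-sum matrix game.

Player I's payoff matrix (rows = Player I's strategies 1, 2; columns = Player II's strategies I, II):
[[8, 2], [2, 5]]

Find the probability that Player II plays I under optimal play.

Row minima are 2 and 2, so Player I's maximin is 2; column maxima are 8 and 5, so Player II's minimax is 5. These differ, so the equilibrium is in mixed strategies.
Let Player II play I with probability q. Player I is indifferent when 8q + 2(1−q) = 2q + 5(1−q), giving q = 1/3.

1/3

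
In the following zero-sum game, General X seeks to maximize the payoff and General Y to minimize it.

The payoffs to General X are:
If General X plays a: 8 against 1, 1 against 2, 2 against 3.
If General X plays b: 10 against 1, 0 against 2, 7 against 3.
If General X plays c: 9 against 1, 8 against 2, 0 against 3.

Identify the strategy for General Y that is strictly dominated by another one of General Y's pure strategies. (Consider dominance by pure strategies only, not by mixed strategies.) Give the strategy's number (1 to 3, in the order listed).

1

General Y prefers columns that give General X less. Compare 1 with 2: 1 < 8, 0 < 10, 8 < 9.
So 2 strictly dominates 1 for General Y; 1 is strictly dominated.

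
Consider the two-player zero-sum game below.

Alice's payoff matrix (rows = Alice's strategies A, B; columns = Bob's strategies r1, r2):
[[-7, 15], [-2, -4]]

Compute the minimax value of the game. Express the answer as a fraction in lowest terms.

-29/12

Row minima are -7 and -4, so Alice's maximin is -4; column maxima are -2 and 15, so Bob's minimax is -2. These differ, so the equilibrium is in mixed strategies.
Let Alice play A with probability p. Bob is indifferent when −7p − 2(1−p) = 15p − 4(1−p), giving p = 1/12.
Let Bob play r1 with probability q. Alice is indifferent when −7q + 15(1−q) = −2q − 4(1−q), giving q = 19/24.
The value is -7·(19/24) + (15)·(5/24) = -29/12.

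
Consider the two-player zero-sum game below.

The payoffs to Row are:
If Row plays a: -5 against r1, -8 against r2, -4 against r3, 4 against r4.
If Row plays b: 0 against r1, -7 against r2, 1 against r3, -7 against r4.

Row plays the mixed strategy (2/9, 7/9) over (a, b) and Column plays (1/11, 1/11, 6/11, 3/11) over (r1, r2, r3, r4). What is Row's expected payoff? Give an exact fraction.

-68/33

Against (1/11, 1/11, 6/11, 3/11), each row's expected payoff is a: -25/11; b: -2.
Taking the (2/9, 7/9)-weighted average: (2/9)·(-25/11) + (7/9)·(-2) = -68/33.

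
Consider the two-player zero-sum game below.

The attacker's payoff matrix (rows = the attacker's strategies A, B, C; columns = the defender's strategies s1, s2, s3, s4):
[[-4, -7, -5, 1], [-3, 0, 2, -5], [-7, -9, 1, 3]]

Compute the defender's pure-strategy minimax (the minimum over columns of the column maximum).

-3

The worst case (largest entry) in each column is s1: -3, s2: 0, s3: 2, s4: 3.
The best (smallest) of these is -3.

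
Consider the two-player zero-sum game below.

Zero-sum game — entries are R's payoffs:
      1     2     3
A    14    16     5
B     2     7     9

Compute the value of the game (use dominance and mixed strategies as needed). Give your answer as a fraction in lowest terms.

Column 2 is strictly dominated by 1 for C (it gives R more in every row).
The remaining 2×2 game on (A, B) × (1, 3) has no saddle point. Let R play A with probability p; indifference gives 14p + 2(1−p) = 5p + 9(1−p), so p = 7/16.
Similarly C's optimal q on 1 is 1/4, and the value is 14·(1/4) + (5)·(3/4) = 29/4.

29/4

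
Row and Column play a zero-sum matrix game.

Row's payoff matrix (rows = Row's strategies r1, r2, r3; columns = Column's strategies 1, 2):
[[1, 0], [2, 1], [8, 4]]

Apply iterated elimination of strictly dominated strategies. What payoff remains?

4

Column 1 is strictly dominated by 2 for Column (0<1, 1<2, 4<8); eliminate 1.
Row r1 is strictly dominated by row r2 (1>0); eliminate r1.
Row r2 is strictly dominated by row r3 (4>1); eliminate r2.
Only (r3, 2) remains, with payoff 4.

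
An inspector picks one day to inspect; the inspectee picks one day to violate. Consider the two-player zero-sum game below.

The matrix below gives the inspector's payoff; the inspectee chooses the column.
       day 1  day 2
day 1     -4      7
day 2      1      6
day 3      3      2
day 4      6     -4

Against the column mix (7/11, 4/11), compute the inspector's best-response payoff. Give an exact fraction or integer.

day 1: (-4)·(7/11) + (7)·(4/11) = 0.
day 2: (1)·(7/11) + (6)·(4/11) = 31/11.
day 3: (3)·(7/11) + (2)·(4/11) = 29/11.
day 4: (6)·(7/11) + (-4)·(4/11) = 26/11.
The best pure response is day 2 with expected payoff 31/11.

31/11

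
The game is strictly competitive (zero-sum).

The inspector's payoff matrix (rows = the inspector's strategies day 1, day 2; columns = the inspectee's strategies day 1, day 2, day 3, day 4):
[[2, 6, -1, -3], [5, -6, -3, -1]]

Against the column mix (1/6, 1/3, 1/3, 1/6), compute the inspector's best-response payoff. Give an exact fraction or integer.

3/2

day 1: (2)·(1/6) + (6)·(1/3) + (-1)·(1/3) + (-3)·(1/6) = 3/2.
day 2: (5)·(1/6) + (-6)·(1/3) + (-3)·(1/3) + (-1)·(1/6) = -7/3.
The best pure response is day 1 with expected payoff 3/2.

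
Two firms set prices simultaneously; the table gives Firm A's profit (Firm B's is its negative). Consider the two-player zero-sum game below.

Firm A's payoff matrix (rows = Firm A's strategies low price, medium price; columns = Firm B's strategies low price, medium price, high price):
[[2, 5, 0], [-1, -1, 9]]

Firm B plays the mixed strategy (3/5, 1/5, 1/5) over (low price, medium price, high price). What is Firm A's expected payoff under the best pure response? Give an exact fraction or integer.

low price: (2)·(3/5) + (5)·(1/5) + (0)·(1/5) = 11/5.
medium price: (-1)·(3/5) + (-1)·(1/5) + (9)·(1/5) = 1.
The best pure response is low price with expected payoff 11/5.

11/5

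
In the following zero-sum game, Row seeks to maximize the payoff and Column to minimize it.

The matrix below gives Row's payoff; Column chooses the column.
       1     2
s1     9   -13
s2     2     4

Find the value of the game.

Row minima are -13 and 2, so Row's maximin is 2; column maxima are 9 and 4, so Column's minimax is 4. These differ, so the equilibrium is in mixed strategies.
Let Row play s1 with probability p. Column is indifferent when 9p + 2(1−p) = −13p + 4(1−p), giving p = 1/12.
Let Column play 1 with probability q. Row is indifferent when 9q − 13(1−q) = 2q + 4(1−q), giving q = 17/24.
The value is 9·(17/24) + (-13)·(7/24) = 31/12.

31/12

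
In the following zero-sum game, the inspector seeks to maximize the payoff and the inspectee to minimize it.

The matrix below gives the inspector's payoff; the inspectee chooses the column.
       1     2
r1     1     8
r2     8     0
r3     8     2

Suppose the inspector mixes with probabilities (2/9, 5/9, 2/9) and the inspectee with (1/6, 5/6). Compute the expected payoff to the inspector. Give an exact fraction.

79/27

Against (1/6, 5/6), each row's expected payoff is r1: 41/6; r2: 4/3; r3: 3.
Taking the (2/9, 5/9, 2/9)-weighted average: (2/9)·(41/6) + (5/9)·(4/3) + (2/9)·(3) = 79/27.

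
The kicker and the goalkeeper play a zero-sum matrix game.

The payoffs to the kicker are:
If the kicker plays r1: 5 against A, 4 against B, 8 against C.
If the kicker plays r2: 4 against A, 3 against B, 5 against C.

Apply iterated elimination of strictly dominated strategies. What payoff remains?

4

Column C is strictly dominated by A for the goalkeeper (5<8, 4<5); eliminate C.
Column A is strictly dominated by B for the goalkeeper (4<5, 3<4); eliminate A.
Row r2 is strictly dominated by row r1 (4>3); eliminate r2.
Only (r1, B) remains, with payoff 4.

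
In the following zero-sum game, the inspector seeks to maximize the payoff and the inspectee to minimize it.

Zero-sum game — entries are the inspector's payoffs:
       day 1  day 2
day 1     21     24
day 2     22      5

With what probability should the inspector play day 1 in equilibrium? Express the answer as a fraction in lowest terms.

17/20

Row minima are 21 and 5, so the inspector's maximin is 21; column maxima are 22 and 24, so the inspectee's minimax is 22. These differ, so the equilibrium is in mixed strategies.
Let the inspector play day 1 with probability p. The inspectee is indifferent when 21p + 22(1−p) = 24p + 5(1−p), giving p = 17/20.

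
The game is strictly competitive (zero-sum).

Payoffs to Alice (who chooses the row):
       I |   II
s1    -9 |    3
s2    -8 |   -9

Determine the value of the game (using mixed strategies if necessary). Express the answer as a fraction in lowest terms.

Row minima are -9 and -9, so Alice's maximin is -9; column maxima are -8 and 3, so Bob's minimax is -8. These differ, so the equilibrium is in mixed strategies.
Let Alice play s1 with probability p. Bob is indifferent when −9p − 8(1−p) = 3p − 9(1−p), giving p = 1/13.
Let Bob play I with probability q. Alice is indifferent when −9q + 3(1−q) = −8q − 9(1−q), giving q = 12/13.
The value is -9·(12/13) + (3)·(1/13) = -105/13.

-105/13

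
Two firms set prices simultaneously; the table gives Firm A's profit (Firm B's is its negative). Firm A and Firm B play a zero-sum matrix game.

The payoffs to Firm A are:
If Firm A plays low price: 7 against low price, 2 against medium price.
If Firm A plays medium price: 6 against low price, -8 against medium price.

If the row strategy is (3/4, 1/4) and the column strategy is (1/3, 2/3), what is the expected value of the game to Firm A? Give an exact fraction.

23/12

Against (1/3, 2/3), each row's expected payoff is low price: 11/3; medium price: -10/3.
Taking the (3/4, 1/4)-weighted average: (3/4)·(11/3) + (1/4)·(-10/3) = 23/12.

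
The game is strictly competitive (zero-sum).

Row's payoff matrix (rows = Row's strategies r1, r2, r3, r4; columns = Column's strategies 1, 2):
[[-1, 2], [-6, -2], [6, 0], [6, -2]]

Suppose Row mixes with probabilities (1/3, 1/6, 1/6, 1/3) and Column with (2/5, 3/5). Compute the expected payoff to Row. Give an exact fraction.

7/15

Against (2/5, 3/5), each row's expected payoff is r1: 4/5; r2: -18/5; r3: 12/5; r4: 6/5.
Taking the (1/3, 1/6, 1/6, 1/3)-weighted average: (1/3)·(4/5) + (1/6)·(-18/5) + (1/6)·(12/5) + (1/3)·(6/5) = 7/15.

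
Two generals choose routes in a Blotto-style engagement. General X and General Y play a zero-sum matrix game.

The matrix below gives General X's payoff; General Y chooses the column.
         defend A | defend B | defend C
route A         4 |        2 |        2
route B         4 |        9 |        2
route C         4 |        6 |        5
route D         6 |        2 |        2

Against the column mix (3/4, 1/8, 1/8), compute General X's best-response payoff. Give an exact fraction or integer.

route A: (4)·(3/4) + (2)·(1/8) + (2)·(1/8) = 7/2.
route B: (4)·(3/4) + (9)·(1/8) + (2)·(1/8) = 35/8.
route C: (4)·(3/4) + (6)·(1/8) + (5)·(1/8) = 35/8.
route D: (6)·(3/4) + (2)·(1/8) + (2)·(1/8) = 5.
The best pure response is route D with expected payoff 5.

5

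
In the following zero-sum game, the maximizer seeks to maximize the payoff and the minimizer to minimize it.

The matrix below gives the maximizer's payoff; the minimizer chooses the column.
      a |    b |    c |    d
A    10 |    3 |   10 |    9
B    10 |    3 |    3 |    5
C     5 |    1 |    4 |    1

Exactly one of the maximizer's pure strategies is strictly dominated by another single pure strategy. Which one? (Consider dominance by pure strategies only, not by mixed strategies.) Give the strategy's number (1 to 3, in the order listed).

Compare C with A: 10 > 5, 3 > 1, 10 > 4, 9 > 1.
So A strictly dominates C for the maximizer; C is strictly dominated.

3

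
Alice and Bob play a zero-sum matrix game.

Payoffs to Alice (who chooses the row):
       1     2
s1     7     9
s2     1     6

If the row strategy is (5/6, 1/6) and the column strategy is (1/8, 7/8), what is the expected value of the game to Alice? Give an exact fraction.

131/16

Against (1/8, 7/8), each row's expected payoff is s1: 35/4; s2: 43/8.
Taking the (5/6, 1/6)-weighted average: (5/6)·(35/4) + (1/6)·(43/8) = 131/16.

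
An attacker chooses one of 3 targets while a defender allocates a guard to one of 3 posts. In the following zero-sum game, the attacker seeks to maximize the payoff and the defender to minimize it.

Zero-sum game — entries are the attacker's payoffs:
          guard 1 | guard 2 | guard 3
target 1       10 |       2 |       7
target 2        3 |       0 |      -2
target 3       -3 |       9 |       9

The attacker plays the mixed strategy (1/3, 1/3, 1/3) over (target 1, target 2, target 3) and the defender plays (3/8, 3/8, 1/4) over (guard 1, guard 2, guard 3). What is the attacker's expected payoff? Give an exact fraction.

Against (3/8, 3/8, 1/4), each row's expected payoff is target 1: 25/4; target 2: 5/8; target 3: 9/2.
Taking the (1/3, 1/3, 1/3)-weighted average: (1/3)·(25/4) + (1/3)·(5/8) + (1/3)·(9/2) = 91/24.

91/24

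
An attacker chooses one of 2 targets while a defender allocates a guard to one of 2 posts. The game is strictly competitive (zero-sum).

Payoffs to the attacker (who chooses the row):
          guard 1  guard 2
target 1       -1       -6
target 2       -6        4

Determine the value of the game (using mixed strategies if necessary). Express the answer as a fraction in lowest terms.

-8/3

Row minima are -6 and -6, so the attacker's maximin is -6; column maxima are -1 and 4, so the defender's minimax is -1. These differ, so the equilibrium is in mixed strategies.
Let the attacker play target 1 with probability p. The defender is indifferent when −p − 6(1−p) = −6p + 4(1−p), giving p = 2/3.
Let the defender play guard 1 with probability q. The attacker is indifferent when −q − 6(1−q) = −6q + 4(1−q), giving q = 2/3.
The value is -1·(2/3) + (-6)·(1/3) = -8/3.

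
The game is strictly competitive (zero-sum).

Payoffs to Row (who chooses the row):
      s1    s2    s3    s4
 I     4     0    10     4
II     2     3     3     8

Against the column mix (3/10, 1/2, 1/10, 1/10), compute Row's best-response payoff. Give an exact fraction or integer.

16/5

I: (4)·(3/10) + (0)·(1/2) + (10)·(1/10) + (4)·(1/10) = 13/5.
II: (2)·(3/10) + (3)·(1/2) + (3)·(1/10) + (8)·(1/10) = 16/5.
The best pure response is II with expected payoff 16/5.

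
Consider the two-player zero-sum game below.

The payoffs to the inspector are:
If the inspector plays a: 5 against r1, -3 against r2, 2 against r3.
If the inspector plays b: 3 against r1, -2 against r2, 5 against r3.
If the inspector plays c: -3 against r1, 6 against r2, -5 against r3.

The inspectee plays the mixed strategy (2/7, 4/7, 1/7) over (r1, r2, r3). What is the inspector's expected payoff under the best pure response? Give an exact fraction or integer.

13/7

a: (5)·(2/7) + (-3)·(4/7) + (2)·(1/7) = 0.
b: (3)·(2/7) + (-2)·(4/7) + (5)·(1/7) = 3/7.
c: (-3)·(2/7) + (6)·(4/7) + (-5)·(1/7) = 13/7.
The best pure response is c with expected payoff 13/7.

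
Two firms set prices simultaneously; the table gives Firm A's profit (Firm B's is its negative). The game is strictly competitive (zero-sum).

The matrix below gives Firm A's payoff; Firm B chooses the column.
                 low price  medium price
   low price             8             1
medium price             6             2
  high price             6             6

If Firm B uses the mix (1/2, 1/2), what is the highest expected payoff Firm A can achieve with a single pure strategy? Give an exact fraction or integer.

6

low price: (8)·(1/2) + (1)·(1/2) = 9/2.
medium price: (6)·(1/2) + (2)·(1/2) = 4.
high price: (6)·(1/2) + (6)·(1/2) = 6.
The best pure response is high price with expected payoff 6.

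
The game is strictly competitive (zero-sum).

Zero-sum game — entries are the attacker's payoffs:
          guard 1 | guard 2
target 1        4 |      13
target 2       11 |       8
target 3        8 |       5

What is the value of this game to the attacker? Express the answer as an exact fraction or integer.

Row target 3 is strictly dominated by row target 2, so the attacker never plays it.
The remaining 2×2 game on (target 1, target 2) × (guard 1, guard 2) has no saddle point. Let the attacker play target 1 with probability p; indifference gives 4p + 11(1−p) = 13p + 8(1−p), so p = 1/4.
Similarly the defender's optimal q on guard 1 is 5/12, and the value is 4·(5/12) + (13)·(7/12) = 37/4.

37/4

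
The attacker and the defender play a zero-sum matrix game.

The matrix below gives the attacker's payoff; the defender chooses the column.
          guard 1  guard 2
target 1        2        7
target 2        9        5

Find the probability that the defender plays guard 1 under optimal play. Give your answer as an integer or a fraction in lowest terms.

2/9

Row minima are 2 and 5, so the attacker's maximin is 5; column maxima are 9 and 7, so the defender's minimax is 7. These differ, so the equilibrium is in mixed strategies.
Let the defender play guard 1 with probability q. The attacker is indifferent when 2q + 7(1−q) = 9q + 5(1−q), giving q = 2/9.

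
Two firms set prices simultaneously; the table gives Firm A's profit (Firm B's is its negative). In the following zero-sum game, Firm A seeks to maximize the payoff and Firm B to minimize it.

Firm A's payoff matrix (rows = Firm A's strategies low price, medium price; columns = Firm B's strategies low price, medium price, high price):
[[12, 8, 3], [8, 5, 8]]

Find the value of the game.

Column low price is strictly dominated by medium price for Firm B (it gives Firm A more in every row).
The remaining 2×2 game on (low price, medium price) × (medium price, high price) has no saddle point. Let Firm A play low price with probability p; indifference gives 8p + 5(1−p) = 3p + 8(1−p), so p = 3/8.
Similarly Firm B's optimal q on medium price is 5/8, and the value is 8·(5/8) + (3)·(3/8) = 49/8.

49/8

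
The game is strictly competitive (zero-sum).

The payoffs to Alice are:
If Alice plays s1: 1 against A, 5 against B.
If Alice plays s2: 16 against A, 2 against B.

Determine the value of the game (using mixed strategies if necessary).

13/3

Row minima are 1 and 2, so Alice's maximin is 2; column maxima are 16 and 5, so Bob's minimax is 5. These differ, so the equilibrium is in mixed strategies.
Let Alice play s1 with probability p. Bob is indifferent when p + 16(1−p) = 5p + 2(1−p), giving p = 7/9.
Let Bob play A with probability q. Alice is indifferent when q + 5(1−q) = 16q + 2(1−q), giving q = 1/6.
The value is 1·(1/6) + (5)·(5/6) = 13/3.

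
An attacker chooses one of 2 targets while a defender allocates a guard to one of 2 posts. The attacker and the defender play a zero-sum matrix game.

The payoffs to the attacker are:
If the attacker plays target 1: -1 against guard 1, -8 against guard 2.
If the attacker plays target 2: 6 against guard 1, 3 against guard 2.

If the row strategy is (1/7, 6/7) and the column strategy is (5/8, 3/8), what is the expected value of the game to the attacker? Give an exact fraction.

Against (5/8, 3/8), each row's expected payoff is target 1: -29/8; target 2: 39/8.
Taking the (1/7, 6/7)-weighted average: (1/7)·(-29/8) + (6/7)·(39/8) = 205/56.

205/56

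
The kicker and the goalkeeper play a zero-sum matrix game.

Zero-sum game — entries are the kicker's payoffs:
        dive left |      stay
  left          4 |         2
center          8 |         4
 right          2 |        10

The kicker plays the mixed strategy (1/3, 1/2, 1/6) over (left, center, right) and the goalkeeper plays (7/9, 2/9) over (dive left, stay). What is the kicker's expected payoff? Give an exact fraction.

Against (7/9, 2/9), each row's expected payoff is left: 32/9; center: 64/9; right: 34/9.
Taking the (1/3, 1/2, 1/6)-weighted average: (1/3)·(32/9) + (1/2)·(64/9) + (1/6)·(34/9) = 145/27.

145/27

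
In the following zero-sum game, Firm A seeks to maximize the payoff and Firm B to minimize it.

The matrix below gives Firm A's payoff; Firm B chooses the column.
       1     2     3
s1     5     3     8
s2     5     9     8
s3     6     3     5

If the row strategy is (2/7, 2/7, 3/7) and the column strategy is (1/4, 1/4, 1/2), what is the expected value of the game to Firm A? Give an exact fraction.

Against (1/4, 1/4, 1/2), each row's expected payoff is s1: 6; s2: 15/2; s3: 19/4.
Taking the (2/7, 2/7, 3/7)-weighted average: (2/7)·(6) + (2/7)·(15/2) + (3/7)·(19/4) = 165/28.

165/28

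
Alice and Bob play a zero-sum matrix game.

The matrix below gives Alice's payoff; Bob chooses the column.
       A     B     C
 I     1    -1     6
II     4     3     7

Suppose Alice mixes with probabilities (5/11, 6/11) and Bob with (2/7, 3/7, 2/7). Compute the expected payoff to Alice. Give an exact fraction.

Against (2/7, 3/7, 2/7), each row's expected payoff is I: 11/7; II: 31/7.
Taking the (5/11, 6/11)-weighted average: (5/11)·(11/7) + (6/11)·(31/7) = 241/77.

241/77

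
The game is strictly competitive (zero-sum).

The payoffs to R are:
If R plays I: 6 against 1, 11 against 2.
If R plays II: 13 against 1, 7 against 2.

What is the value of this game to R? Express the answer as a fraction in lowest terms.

101/11

Row minima are 6 and 7, so R's maximin is 7; column maxima are 13 and 11, so C's minimax is 11. These differ, so the equilibrium is in mixed strategies.
Let R play I with probability p. C is indifferent when 6p + 13(1−p) = 11p + 7(1−p), giving p = 6/11.
Let C play 1 with probability q. R is indifferent when 6q + 11(1−q) = 13q + 7(1−q), giving q = 4/11.
The value is 6·(4/11) + (11)·(7/11) = 101/11.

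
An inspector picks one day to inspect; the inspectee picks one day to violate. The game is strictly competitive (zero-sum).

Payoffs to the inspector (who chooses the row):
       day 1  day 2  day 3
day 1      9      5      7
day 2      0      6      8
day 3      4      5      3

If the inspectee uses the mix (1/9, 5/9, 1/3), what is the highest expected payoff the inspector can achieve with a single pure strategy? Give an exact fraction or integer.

55/9

day 1: (9)·(1/9) + (5)·(5/9) + (7)·(1/3) = 55/9.
day 2: (0)·(1/9) + (6)·(5/9) + (8)·(1/3) = 6.
day 3: (4)·(1/9) + (5)·(5/9) + (3)·(1/3) = 38/9.
The best pure response is day 1 with expected payoff 55/9.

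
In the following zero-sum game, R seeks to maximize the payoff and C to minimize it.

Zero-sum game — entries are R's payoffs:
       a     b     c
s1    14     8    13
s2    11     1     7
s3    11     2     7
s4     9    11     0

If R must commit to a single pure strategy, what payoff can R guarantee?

The worst-case payoff for each row is s1: 8, s2: 1, s3: 2, s4: 0.
The best of these is 8.

8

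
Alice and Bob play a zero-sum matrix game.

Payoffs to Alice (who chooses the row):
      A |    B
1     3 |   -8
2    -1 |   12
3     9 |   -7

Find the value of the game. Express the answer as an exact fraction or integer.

101/29

Row 1 is strictly dominated by row 3, so Alice never plays it.
The remaining 2×2 game on (2, 3) × (A, B) has no saddle point. Let Alice play 2 with probability p; indifference gives −p + 9(1−p) = 12p − 7(1−p), so p = 16/29.
Similarly Bob's optimal q on A is 19/29, and the value is -1·(19/29) + (12)·(10/29) = 101/29.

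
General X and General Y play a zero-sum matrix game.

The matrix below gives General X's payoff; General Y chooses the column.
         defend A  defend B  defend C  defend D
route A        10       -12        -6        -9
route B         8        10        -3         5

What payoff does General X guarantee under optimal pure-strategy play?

-3

Row minima: -12, -3 → General X's maximin is -3.
Column maxima: 10, 10, -3, 5 → General Y's minimax is -3.
They coincide at (route B, defend C), so the value is -3.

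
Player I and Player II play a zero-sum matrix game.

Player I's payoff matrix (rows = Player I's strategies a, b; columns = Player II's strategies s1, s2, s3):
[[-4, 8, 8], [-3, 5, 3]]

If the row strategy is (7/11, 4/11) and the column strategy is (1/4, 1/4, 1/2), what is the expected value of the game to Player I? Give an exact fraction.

Against (1/4, 1/4, 1/2), each row's expected payoff is a: 5; b: 2.
Taking the (7/11, 4/11)-weighted average: (7/11)·(5) + (4/11)·(2) = 43/11.

43/11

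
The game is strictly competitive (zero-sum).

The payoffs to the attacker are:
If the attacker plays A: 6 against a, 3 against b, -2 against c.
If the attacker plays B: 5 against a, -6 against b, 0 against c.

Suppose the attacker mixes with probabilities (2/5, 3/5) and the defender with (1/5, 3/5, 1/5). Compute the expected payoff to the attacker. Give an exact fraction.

Against (1/5, 3/5, 1/5), each row's expected payoff is A: 13/5; B: -13/5.
Taking the (2/5, 3/5)-weighted average: (2/5)·(13/5) + (3/5)·(-13/5) = -13/25.

-13/25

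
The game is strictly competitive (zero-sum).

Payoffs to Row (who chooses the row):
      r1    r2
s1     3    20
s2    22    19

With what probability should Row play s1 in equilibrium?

3/20

Row minima are 3 and 19, so Row's maximin is 19; column maxima are 22 and 20, so Column's minimax is 20. These differ, so the equilibrium is in mixed strategies.
Let Row play s1 with probability p. Column is indifferent when 3p + 22(1−p) = 20p + 19(1−p), giving p = 3/20.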